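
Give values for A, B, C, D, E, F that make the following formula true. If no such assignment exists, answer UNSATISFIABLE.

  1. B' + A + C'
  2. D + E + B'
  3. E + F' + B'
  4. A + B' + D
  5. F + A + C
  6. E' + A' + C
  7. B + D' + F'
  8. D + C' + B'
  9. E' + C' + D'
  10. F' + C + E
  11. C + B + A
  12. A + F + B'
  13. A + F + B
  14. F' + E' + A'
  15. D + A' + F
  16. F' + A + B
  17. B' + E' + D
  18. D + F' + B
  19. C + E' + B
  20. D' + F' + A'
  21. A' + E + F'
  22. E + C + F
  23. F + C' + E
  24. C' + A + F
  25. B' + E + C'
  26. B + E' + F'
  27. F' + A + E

Suppose B = 1.
Suppose A = 0.
Unit clause (C') forces C = 0.
Unit clause (D) forces D = 1.
Unit clause (F) forces F = 1.
Unit clause (E) forces E = 1.
Every clause now holds.

A ↦ 0; B ↦ 1; C ↦ 0; D ↦ 1; E ↦ 1; F ↦ 1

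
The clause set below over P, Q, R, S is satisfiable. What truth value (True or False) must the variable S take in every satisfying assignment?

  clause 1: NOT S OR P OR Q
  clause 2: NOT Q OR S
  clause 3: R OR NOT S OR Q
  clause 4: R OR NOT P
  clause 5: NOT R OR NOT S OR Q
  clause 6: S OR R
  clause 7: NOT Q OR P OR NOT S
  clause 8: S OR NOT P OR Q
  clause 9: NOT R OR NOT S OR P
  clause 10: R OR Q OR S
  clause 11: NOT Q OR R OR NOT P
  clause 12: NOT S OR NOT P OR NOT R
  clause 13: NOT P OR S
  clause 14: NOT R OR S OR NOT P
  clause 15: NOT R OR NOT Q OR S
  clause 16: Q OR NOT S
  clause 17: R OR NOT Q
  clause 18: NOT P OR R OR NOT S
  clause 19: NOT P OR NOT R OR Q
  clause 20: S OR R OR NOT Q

False

Suppose S = true.
From the singleton clause (Q), Q = true.
From the singleton clause (P), P = true.
From the singleton clause (R), R = true.
But (NOT R) is also a unit clause — contradiction.
So every satisfying assignment has S = False.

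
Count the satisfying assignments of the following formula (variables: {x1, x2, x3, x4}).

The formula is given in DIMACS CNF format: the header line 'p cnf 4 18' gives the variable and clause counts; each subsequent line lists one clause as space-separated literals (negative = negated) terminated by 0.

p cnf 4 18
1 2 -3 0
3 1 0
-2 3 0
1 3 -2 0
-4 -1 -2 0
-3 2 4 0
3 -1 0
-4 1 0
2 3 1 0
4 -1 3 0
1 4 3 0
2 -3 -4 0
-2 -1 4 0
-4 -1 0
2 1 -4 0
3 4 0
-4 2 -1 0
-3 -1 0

There are 2^4 = 16 truth assignments over (x1, x2, x3, x4).
Check each against the 18 clauses (columns in the order x1, x2, x3, x4):
  F F F F  ✗ fails (x3 ∨ x1)
  F F F T  ✗ fails (x3 ∨ x1)
  F F T F  ✗ fails (x1 ∨ x2 ∨ ¬x3)
  F F T T  ✗ fails (x1 ∨ x2 ∨ ¬x3)
  F T F F  ✗ fails (x3 ∨ x1)
  F T F T  ✗ fails (x3 ∨ x1)
  F T T F  ✓ satisfies all
  F T T T  ✗ fails (¬x4 ∨ x1)
  T F F F  ✗ fails (x3 ∨ ¬x1)
  T F F T  ✗ fails (x3 ∨ ¬x1)
  T F T F  ✗ fails (¬x3 ∨ x2 ∨ x4)
  T F T T  ✗ fails (x2 ∨ ¬x3 ∨ ¬x4)
  T T F F  ✗ fails (¬x2 ∨ x3)
  T T F T  ✗ fails (¬x2 ∨ x3)
  T T T F  ✗ fails (¬x2 ∨ ¬x1 ∨ x4)
  T T T T  ✗ fails (¬x4 ∨ ¬x1 ∨ ¬x2)
1 of the 16 rows is a model.

1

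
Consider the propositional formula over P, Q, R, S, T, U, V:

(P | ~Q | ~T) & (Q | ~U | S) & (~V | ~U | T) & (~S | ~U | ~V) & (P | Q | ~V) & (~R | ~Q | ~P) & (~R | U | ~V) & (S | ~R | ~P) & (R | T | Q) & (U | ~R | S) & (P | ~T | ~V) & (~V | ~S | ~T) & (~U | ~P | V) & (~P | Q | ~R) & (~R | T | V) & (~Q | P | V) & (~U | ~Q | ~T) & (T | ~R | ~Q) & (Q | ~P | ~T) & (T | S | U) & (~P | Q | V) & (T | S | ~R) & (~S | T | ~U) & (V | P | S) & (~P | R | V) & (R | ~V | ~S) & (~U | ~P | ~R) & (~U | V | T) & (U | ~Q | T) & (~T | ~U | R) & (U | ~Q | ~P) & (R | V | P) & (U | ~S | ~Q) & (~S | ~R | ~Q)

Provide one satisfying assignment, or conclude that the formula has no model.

Branch on P: set P = 0.
Branch on Q: set Q = 0.
The clause (~V) is unit, so V = 0.
The clause (S) is unit, so S = 1.
The clause (R) is unit, so R = 1.
The clause (T) is unit, so T = 1.
No clause remains; U is free.

P ↦ 0; Q ↦ 0; R ↦ 1; S ↦ 1; T ↦ 1; U ↦ 1; V ↦ 0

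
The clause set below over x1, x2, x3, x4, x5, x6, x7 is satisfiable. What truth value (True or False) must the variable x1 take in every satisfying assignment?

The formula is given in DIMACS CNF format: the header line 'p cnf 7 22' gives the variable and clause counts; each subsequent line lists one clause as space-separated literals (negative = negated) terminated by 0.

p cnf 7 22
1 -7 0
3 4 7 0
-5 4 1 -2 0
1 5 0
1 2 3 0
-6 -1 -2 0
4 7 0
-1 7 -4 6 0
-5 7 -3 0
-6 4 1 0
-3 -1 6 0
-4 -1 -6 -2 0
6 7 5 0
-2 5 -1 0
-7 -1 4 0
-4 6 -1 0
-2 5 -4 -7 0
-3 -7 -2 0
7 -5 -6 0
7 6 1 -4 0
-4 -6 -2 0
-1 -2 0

True

Suppose x1 = False.
From the singleton clause (¬x7), x7 = False.
From the singleton clause (x5), x5 = True.
From the singleton clause (x4), x4 = True.
From the singleton clause (¬x3), x3 = False.
From the singleton clause (x2), x2 = True.
From the singleton clause (¬x6), x6 = False.
But (x6) is also a unit clause — contradiction.
So every satisfying assignment has x1 = True.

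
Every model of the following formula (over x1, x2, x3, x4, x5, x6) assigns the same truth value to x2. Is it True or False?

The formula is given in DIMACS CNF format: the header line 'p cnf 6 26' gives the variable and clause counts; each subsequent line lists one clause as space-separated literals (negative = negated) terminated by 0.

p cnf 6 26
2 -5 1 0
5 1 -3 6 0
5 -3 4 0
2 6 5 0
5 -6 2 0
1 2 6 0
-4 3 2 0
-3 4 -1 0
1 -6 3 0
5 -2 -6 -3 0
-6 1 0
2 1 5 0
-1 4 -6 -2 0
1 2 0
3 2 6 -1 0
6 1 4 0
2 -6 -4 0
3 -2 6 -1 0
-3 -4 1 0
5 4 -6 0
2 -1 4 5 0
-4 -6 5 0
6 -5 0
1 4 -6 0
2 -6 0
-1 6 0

True

Suppose x2 = False.
Unit clause (x1) forces x1 = True.
Unit clause (¬x6) forces x6 = False.
But (x6) is also a unit clause — contradiction.
So every satisfying assignment has x2 = True.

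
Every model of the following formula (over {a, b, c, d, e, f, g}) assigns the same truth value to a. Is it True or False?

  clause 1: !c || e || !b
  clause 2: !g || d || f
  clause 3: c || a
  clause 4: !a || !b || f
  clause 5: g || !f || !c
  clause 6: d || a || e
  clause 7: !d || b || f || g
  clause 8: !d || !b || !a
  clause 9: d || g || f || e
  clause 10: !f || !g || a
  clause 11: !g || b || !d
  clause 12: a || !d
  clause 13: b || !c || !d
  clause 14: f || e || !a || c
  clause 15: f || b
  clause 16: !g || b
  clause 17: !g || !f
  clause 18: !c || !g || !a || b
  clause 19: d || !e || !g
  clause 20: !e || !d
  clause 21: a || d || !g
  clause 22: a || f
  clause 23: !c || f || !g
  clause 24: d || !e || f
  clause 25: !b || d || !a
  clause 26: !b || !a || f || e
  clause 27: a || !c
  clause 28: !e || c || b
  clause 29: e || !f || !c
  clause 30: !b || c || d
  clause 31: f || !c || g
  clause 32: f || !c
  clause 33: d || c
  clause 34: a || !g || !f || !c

Suppose a = false.
From the singleton clause (c), c = true.
Now (!c) is unsatisfied and unit — conflict.
So every satisfying assignment has a = True.

True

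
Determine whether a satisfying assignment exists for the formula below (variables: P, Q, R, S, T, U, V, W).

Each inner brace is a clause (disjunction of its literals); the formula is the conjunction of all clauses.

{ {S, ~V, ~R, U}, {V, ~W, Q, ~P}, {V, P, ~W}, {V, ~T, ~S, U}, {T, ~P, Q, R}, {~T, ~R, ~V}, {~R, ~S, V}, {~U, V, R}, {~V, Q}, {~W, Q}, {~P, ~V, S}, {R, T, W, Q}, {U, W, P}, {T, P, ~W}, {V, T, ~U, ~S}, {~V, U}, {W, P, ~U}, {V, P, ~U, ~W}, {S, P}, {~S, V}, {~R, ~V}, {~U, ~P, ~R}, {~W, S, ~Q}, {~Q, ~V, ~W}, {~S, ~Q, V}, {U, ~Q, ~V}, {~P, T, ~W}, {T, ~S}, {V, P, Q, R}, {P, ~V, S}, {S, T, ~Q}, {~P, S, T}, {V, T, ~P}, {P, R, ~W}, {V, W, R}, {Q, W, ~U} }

Case V = 0:
Unit clause (~S) forces S = 0.
Unit clause (P) forces P = 1.
Unit clause (T) forces T = 1.
Case W = 0:
Unit clause (R) forces R = 1.
Unit clause (~U) forces U = 0.
All clauses hold; Q can take either value.
A satisfying assignment: P=1; Q=0; R=1; S=0; T=1; U=0; V=0; W=0.

Satisfiable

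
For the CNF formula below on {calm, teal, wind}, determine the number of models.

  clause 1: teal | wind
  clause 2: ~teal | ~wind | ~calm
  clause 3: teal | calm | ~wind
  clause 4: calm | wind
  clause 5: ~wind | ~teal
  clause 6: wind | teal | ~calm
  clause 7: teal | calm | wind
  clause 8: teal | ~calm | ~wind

There are 2^3 = 8 truth assignments over (calm, teal, wind).
Split on wind. With wind = 1, the clauses containing wind are satisfied and ~wind drops from the rest; 0 of the 2^2 = 4 assignments to the other variables satisfy what remains.
With wind = 0, by the same count on the reduced clause set, 1 assignment works.
(One model: calm=T, teal=T, wind=F.)
Total: 0 + 1 = 1.

1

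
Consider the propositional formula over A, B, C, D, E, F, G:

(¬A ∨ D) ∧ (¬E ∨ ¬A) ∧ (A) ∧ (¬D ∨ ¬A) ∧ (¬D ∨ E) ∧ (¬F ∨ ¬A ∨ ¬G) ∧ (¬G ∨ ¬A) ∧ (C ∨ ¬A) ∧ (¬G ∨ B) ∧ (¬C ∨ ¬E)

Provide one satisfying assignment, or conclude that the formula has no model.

UNSATISFIABLE

(A) alone gives A = True.
(D) alone gives D = True.
Now (¬D) is unsatisfied and unit — conflict.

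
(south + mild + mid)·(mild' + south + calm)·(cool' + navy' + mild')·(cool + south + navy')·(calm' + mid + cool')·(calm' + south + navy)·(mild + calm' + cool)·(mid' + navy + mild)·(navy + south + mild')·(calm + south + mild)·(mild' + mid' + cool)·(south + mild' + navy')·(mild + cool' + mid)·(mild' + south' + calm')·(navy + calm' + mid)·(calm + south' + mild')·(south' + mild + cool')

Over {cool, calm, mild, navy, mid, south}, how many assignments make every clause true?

There are 2^6 = 64 truth assignments over (cool, calm, mild, navy, mid, south).
Split on navy. With navy = 1, the clauses containing navy are satisfied and navy' drops from the rest; 3 of the 2^5 = 32 assignments to the other variables satisfy what remains.
With navy = 0, by the same count on the reduced clause set, 1 assignment works.
Total: 3 + 1 = 4.

4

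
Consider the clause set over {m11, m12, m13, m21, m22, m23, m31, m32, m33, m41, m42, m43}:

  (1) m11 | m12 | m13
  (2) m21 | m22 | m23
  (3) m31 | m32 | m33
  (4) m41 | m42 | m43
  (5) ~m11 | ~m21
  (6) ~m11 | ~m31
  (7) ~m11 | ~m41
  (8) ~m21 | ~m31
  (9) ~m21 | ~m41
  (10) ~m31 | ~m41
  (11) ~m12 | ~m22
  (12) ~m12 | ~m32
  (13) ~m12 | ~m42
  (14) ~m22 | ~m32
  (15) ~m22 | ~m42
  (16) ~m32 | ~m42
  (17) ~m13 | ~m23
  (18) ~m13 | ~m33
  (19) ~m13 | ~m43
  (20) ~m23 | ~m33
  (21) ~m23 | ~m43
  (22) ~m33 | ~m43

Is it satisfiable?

Unsatisfiable

Suppose m11 = 0.
Suppose m12 = 1.
Unit clause (~m22) forces m22 = 0.
Unit clause (~m32) forces m32 = 0.
Unit clause (~m42) forces m42 = 0.
Suppose m21 = 1.
Unit clause (~m31) forces m31 = 0.
Unit clause (m33) forces m33 = 1.
Unit clause (~m41) forces m41 = 0.
Unit clause (m43) forces m43 = 1.
That conflicts with the unit clause (~m43).
Backtrack on m21: now try m21 = 0.
Unit clause (m23) forces m23 = 1.
Unit clause (~m13) forces m13 = 0.
Unit clause (~m33) forces m33 = 0.
Unit clause (m31) forces m31 = 1.
Unit clause (~m41) forces m41 = 0.
Unit clause (m43) forces m43 = 1.
That conflicts with the unit clause (~m43).
Neither m21 = 1 nor m21 = 0 works.
Backtrack on m12: now try m12 = 0.
Unit clause (m13) forces m13 = 1.
Unit clause (~m23) forces m23 = 0.
Unit clause (~m33) forces m33 = 0.
Unit clause (~m43) forces m43 = 0.
Suppose m21 = 1.
Unit clause (~m31) forces m31 = 0.
Unit clause (m32) forces m32 = 1.
Unit clause (~m41) forces m41 = 0.
Unit clause (m42) forces m42 = 1.
That conflicts with the unit clause (~m42).
Backtrack on m21: now try m21 = 0.
Unit clause (m22) forces m22 = 1.
Unit clause (~m32) forces m32 = 0.
Unit clause (m31) forces m31 = 1.
Unit clause (~m41) forces m41 = 0.
Unit clause (m42) forces m42 = 1.
That conflicts with the unit clause (~m42).
Neither m21 = 1 nor m21 = 0 works.
Neither m12 = 1 nor m12 = 0 works.
Backtrack on m11: now try m11 = 1.
Unit clause (~m21) forces m21 = 0.
Unit clause (~m31) forces m31 = 0.
Unit clause (~m41) forces m41 = 0.
Suppose m22 = 1.
Unit clause (~m12) forces m12 = 0.
Unit clause (~m32) forces m32 = 0.
Unit clause (m33) forces m33 = 1.
Unit clause (~m42) forces m42 = 0.
Unit clause (m43) forces m43 = 1.
That conflicts with the unit clause (~m43).
Backtrack on m22: now try m22 = 0.
Unit clause (m23) forces m23 = 1.
Unit clause (~m13) forces m13 = 0.
Unit clause (~m33) forces m33 = 0.
Unit clause (m32) forces m32 = 1.
Unit clause (~m12) forces m12 = 0.
Unit clause (~m42) forces m42 = 0.
Unit clause (m43) forces m43 = 1.
That conflicts with the unit clause (~m43).
Neither m22 = 1 nor m22 = 0 works.
Neither m11 = 1 nor m11 = 0 works.
No assignment satisfies every clause.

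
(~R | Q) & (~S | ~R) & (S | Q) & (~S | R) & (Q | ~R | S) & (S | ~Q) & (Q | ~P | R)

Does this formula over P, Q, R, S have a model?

Try R = 0.
(~S) alone gives S = 0.
(Q) alone gives Q = 1.
Now (~Q) is unsatisfied and unit — conflict.
So R must be the other value — set R = 1.
(Q) alone gives Q = 1.
(~S) alone gives S = 0.
Now (S) is unsatisfied and unit — conflict.
Neither R = 1 nor R = 0 works.
No assignment satisfies every clause.

No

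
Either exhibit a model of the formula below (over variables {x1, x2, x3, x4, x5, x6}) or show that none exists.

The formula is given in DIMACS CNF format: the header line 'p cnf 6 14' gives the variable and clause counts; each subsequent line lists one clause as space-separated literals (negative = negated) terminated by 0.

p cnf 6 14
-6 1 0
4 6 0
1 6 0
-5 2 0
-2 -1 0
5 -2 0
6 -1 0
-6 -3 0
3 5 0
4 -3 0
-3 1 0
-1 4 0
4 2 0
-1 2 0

Branch on x6: set x6 = False.
Unit clause (x4) forces x4 = True.
Unit clause (x1) forces x1 = True.
But (¬x1) is also a unit clause — contradiction.
So x6 must be the other value — set x6 = True.
Unit clause (x1) forces x1 = True.
Unit clause (¬x2) forces x2 = False.
But (x2) is also a unit clause — contradiction.
Both values of x6 lead to a conflict.

UNSATISFIABLE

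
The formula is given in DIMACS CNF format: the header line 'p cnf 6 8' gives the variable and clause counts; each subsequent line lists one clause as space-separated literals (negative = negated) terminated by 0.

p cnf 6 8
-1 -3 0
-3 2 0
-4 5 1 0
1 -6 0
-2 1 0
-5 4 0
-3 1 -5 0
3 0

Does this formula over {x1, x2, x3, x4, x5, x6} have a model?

No, unsatisfiable

Unit clause (x3) forces x3 = True.
Unit clause (¬x1) forces x1 = False.
Unit clause (x2) forces x2 = True.
But (¬x2) is also a unit clause — contradiction.
No assignment satisfies every clause.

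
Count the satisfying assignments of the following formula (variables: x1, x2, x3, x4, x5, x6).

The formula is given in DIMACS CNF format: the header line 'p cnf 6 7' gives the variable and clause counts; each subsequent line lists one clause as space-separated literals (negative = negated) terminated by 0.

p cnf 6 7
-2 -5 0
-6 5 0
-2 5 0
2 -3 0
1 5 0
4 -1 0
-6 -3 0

7

There are 2^6 = 64 truth assignments over (x1, x2, x3, x4, x5, x6).
Split on x3. With x3 = True, the clauses containing x3 are satisfied and ¬x3 drops from the rest; 0 of the 2^5 = 32 assignments to the other variables satisfy what remains.
With x3 = False, by the same count on the reduced clause set, 7 assignments work.
(One model: x1=F, x2=F, x3=F, x4=F, x5=T, x6=F.)
Total: 0 + 7 = 7.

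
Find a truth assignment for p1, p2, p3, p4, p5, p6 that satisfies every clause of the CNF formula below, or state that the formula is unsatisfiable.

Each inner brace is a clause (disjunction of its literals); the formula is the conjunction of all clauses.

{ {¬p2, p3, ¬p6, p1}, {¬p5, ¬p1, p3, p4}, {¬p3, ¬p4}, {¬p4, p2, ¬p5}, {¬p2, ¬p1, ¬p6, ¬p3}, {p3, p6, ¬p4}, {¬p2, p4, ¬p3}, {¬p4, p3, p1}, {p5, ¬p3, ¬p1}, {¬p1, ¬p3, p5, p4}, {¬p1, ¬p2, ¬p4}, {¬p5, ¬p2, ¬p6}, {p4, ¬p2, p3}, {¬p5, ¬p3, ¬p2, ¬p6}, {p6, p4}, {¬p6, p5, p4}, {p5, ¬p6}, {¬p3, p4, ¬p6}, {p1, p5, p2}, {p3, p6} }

p1=False,  p2=False,  p3=False,  p4=False,  p5=True,  p6=True

Branch on p3: set p3 = False.
(p6) alone gives p6 = True.
(p5) alone gives p5 = True.
(¬p2) alone gives p2 = False.
(¬p4) alone gives p4 = False.
(¬p1) alone gives p1 = False.
Every clause now holds.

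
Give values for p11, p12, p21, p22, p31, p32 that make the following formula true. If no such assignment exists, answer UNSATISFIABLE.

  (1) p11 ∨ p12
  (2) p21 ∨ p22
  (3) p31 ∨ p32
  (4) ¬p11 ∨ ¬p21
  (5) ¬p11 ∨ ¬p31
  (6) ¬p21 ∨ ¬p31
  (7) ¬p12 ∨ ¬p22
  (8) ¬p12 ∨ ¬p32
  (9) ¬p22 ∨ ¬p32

Try p11 = True.
Unit clause (¬p21) forces p21 = False.
Unit clause (p22) forces p22 = True.
Unit clause (¬p31) forces p31 = False.
Unit clause (p32) forces p32 = True.
But (¬p32) is also a unit clause — contradiction.
That branch fails; take p11 = False instead.
Unit clause (p12) forces p12 = True.
Unit clause (¬p22) forces p22 = False.
Unit clause (p21) forces p21 = True.
Unit clause (¬p31) forces p31 = False.
Unit clause (p32) forces p32 = True.
But (¬p32) is also a unit clause — contradiction.
Either choice for p11 ends in contradiction.

UNSATISFIABLE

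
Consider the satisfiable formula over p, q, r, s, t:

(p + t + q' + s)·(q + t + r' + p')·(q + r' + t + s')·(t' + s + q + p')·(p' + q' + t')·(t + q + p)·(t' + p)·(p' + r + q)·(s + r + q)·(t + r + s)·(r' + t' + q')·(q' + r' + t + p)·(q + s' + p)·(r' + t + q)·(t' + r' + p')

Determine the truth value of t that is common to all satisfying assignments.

False

Suppose t = 1.
Unit clause (p) forces p = 1.
Unit clause (q') forces q = 0.
Unit clause (s) forces s = 1.
Unit clause (r) forces r = 1.
Now (r') is unsatisfied and unit — conflict.
So every satisfying assignment has t = False.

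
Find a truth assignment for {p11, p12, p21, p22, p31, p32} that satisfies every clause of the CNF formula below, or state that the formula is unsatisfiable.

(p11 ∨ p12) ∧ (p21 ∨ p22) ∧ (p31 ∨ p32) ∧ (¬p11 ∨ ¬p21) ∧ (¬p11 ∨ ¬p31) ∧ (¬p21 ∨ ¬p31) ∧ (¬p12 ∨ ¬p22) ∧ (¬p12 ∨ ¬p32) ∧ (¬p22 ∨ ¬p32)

Suppose p11 = True.
Unit clause (¬p21) forces p21 = False.
Unit clause (p22) forces p22 = True.
Unit clause (¬p31) forces p31 = False.
Unit clause (p32) forces p32 = True.
Now (¬p32) is unsatisfied and unit — conflict.
That branch fails; take p11 = False instead.
Unit clause (p12) forces p12 = True.
Unit clause (¬p22) forces p22 = False.
Unit clause (p21) forces p21 = True.
Unit clause (¬p31) forces p31 = False.
Unit clause (p32) forces p32 = True.
Now (¬p32) is unsatisfied and unit — conflict.
Both values of p11 lead to a conflict.

UNSATISFIABLE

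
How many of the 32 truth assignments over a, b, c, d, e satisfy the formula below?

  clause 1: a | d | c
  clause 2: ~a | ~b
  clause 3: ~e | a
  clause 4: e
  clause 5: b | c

2

There are 2^5 = 32 truth assignments over (a, b, c, d, e).
Split on e. With e = 1, the clauses containing e are satisfied and ~e drops from the rest; 2 of the 2^4 = 16 assignments to the other variables satisfy what remains.
With e = 0, by the same count on the reduced clause set, 0 assignments work.
Total: 2 + 0 = 2.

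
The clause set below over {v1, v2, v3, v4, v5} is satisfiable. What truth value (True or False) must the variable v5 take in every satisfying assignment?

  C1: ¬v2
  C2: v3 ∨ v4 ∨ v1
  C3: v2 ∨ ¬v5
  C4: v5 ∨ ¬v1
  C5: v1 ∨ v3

Suppose v5 = True.
(¬v2) alone gives v2 = False.
Now (v2) is unsatisfied and unit — conflict.
So every satisfying assignment has v5 = False.

False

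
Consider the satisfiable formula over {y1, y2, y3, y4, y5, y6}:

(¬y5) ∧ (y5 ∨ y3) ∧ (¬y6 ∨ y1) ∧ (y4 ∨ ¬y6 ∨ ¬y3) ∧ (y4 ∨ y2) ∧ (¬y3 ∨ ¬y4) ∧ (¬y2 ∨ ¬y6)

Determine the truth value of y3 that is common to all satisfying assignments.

Suppose y3 = False.
(¬y5) alone gives y5 = False.
That conflicts with the unit clause (y5).
So every satisfying assignment has y3 = True.

True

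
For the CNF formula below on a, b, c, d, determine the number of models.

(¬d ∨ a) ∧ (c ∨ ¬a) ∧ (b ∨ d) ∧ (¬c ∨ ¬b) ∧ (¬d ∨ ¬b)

There are 2^4 = 16 truth assignments over (a, b, c, d).
Check each against the 5 clauses (columns in the order a, b, c, d):
  F F F F  ✗ fails (b ∨ d)
  F F F T  ✗ fails (¬d ∨ a)
  F F T F  ✗ fails (b ∨ d)
  F F T T  ✗ fails (¬d ∨ a)
  F T F F  ✓ satisfies all
  F T F T  ✗ fails (¬d ∨ a)
  F T T F  ✗ fails (¬c ∨ ¬b)
  F T T T  ✗ fails (¬d ∨ a)
  T F F F  ✗ fails (c ∨ ¬a)
  T F F T  ✗ fails (c ∨ ¬a)
  T F T F  ✗ fails (b ∨ d)
  T F T T  ✓ satisfies all
  T T F F  ✗ fails (c ∨ ¬a)
  T T F T  ✗ fails (c ∨ ¬a)
  T T T F  ✗ fails (¬c ∨ ¬b)
  T T T T  ✗ fails (¬c ∨ ¬b)
2 of the 16 rows are models.

2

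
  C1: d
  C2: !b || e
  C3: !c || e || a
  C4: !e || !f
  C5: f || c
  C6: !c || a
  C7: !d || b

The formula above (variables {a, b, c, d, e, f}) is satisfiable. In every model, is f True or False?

False

Suppose f = true.
From the singleton clause (d), d = true.
From the singleton clause (!e), e = false.
From the singleton clause (!b), b = false.
But (b) is also a unit clause — contradiction.
So every satisfying assignment has f = False.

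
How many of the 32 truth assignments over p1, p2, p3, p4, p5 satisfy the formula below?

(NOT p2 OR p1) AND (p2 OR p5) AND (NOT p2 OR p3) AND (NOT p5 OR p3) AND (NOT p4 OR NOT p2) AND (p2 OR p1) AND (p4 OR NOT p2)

2

There are 2^5 = 32 truth assignments over (p1, p2, p3, p4, p5).
Split on p1. With p1 = true, the clauses containing p1 are satisfied and NOT p1 drops from the rest; 2 of the 2^4 = 16 assignments to the other variables satisfy what remains.
With p1 = false, by the same count on the reduced clause set, 0 assignments work.
(One model: p1=T, p2=F, p3=T, p4=F, p5=T.)
Total: 2 + 0 = 2.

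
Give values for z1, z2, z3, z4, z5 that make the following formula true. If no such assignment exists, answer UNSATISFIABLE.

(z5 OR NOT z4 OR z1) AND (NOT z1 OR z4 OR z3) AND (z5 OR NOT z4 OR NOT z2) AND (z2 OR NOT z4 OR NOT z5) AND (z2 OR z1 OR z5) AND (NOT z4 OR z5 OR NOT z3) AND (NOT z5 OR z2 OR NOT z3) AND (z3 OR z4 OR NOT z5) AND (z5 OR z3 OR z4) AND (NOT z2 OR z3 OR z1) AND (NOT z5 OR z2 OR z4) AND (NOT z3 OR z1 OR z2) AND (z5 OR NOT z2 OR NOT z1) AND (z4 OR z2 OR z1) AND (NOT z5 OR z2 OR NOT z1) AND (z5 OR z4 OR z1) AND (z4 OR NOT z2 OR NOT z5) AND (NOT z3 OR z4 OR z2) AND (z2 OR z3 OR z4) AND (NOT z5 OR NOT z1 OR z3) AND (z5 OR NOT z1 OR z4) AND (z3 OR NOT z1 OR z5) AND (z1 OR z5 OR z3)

z1: false, z2: true, z3: true, z4: true, z5: true

Case z5 = true:
Case z2 = true:
Unit clause (z4) forces z4 = true.
Case z3 = true:
All clauses hold; z1 can take either value.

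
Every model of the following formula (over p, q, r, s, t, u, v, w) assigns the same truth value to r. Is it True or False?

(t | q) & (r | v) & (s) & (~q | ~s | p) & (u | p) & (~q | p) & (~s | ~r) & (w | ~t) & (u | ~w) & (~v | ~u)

False

Suppose r = 1.
From the singleton clause (s), s = 1.
Now (~s) is unsatisfied and unit — conflict.
So every satisfying assignment has r = False.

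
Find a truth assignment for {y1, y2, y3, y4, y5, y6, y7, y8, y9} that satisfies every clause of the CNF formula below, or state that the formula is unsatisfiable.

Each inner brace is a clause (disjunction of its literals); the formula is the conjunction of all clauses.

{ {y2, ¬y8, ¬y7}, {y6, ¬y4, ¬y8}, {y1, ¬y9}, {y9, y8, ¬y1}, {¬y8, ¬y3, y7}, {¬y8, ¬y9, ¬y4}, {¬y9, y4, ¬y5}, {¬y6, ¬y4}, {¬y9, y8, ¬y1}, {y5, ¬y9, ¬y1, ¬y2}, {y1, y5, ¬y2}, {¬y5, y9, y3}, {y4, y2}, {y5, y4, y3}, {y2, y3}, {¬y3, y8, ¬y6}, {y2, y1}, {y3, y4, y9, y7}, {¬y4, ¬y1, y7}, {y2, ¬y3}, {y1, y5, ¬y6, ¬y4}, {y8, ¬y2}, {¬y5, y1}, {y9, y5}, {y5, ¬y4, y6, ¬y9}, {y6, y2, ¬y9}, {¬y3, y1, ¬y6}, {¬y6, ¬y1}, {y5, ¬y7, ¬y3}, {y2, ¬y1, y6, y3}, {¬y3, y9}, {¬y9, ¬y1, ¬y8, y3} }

Branch on y1: set y1 = True.
(¬y6) alone gives y6 = False.
Branch on y4: set y4 = False.
(y2) alone gives y2 = True.
(y8) alone gives y8 = True.
Branch on y3: set y3 = False.
(y5) alone gives y5 = True.
(¬y9) alone gives y9 = False.
But (y9) is also a unit clause — contradiction.
So y3 must be the other value — set y3 = True.
(y7) alone gives y7 = True.
(y5) alone gives y5 = True.
(¬y9) alone gives y9 = False.
But (y9) is also a unit clause — contradiction.
Either choice for y3 ends in contradiction.
So y4 must be the other value — set y4 = True.
(¬y8) alone gives y8 = False.
(y9) alone gives y9 = True.
But (¬y9) is also a unit clause — contradiction.
Either choice for y4 ends in contradiction.
So y1 must be the other value — set y1 = False.
(¬y9) alone gives y9 = False.
(y2) alone gives y2 = True.
(y5) alone gives y5 = True.
But (¬y5) is also a unit clause — contradiction.
Either choice for y1 ends in contradiction.

UNSATISFIABLE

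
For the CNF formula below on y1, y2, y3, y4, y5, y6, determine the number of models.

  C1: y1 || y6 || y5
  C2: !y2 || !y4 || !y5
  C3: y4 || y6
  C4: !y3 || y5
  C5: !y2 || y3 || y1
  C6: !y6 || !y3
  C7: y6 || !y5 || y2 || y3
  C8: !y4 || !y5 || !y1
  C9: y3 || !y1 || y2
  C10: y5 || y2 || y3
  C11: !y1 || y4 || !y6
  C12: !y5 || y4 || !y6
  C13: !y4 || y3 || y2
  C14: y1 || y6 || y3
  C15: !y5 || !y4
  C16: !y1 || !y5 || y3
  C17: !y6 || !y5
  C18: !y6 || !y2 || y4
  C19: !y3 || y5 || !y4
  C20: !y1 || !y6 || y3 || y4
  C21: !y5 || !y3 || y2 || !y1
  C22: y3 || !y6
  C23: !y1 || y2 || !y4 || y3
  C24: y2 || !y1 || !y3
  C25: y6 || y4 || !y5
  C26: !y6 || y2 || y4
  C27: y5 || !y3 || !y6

1

There are 2^6 = 64 truth assignments over (y1, y2, y3, y4, y5, y6).
Split on y6. With y6 = true, the clauses containing y6 are satisfied and !y6 drops from the rest; 0 of the 2^5 = 32 assignments to the other variables satisfy what remains.
With y6 = false, by the same count on the reduced clause set, 1 assignment works.
(One model: y1=T, y2=T, y3=F, y4=T, y5=F, y6=F.)
Total: 0 + 1 = 1.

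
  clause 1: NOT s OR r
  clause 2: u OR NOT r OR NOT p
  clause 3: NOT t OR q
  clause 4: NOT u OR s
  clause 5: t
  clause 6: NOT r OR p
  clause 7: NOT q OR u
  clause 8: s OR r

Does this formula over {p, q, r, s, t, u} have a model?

From the singleton clause (t), t = true.
From the singleton clause (q), q = true.
From the singleton clause (u), u = true.
From the singleton clause (s), s = true.
From the singleton clause (r), r = true.
From the singleton clause (p), p = true.
This assignment satisfies each clause.
A satisfying assignment: p: true,  q: true,  r: true,  s: true,  t: true,  u: true.

Yes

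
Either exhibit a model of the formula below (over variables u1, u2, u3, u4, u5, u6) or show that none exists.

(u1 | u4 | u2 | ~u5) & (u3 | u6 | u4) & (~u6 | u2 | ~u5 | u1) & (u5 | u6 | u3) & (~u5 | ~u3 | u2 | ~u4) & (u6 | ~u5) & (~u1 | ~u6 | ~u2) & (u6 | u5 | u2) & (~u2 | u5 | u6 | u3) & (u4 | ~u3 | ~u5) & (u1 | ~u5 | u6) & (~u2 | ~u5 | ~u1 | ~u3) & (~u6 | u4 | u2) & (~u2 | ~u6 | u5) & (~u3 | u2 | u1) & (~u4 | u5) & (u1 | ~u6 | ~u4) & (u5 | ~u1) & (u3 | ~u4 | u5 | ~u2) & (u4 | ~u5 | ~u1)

u1: 1; u2: 0; u3: 0; u4: 1; u5: 1; u6: 1

Case u6 = 1:
Case u1 = 1:
(~u2) alone gives u2 = 0.
(u4) alone gives u4 = 1.
(u5) alone gives u5 = 1.
(~u3) alone gives u3 = 0.
Every clause now holds.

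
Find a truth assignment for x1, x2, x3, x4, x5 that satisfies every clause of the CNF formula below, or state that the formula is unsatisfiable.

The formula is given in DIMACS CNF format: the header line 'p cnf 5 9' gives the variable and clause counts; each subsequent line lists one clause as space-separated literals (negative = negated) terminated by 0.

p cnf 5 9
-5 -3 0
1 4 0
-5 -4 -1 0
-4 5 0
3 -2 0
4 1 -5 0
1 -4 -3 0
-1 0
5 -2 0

(¬x1) alone gives x1 = False.
(x4) alone gives x4 = True.
(x5) alone gives x5 = True.
(¬x3) alone gives x3 = False.
(¬x2) alone gives x2 = False.
This assignment satisfies each clause.

x1=False; x2=False; x3=False; x4=True; x5=True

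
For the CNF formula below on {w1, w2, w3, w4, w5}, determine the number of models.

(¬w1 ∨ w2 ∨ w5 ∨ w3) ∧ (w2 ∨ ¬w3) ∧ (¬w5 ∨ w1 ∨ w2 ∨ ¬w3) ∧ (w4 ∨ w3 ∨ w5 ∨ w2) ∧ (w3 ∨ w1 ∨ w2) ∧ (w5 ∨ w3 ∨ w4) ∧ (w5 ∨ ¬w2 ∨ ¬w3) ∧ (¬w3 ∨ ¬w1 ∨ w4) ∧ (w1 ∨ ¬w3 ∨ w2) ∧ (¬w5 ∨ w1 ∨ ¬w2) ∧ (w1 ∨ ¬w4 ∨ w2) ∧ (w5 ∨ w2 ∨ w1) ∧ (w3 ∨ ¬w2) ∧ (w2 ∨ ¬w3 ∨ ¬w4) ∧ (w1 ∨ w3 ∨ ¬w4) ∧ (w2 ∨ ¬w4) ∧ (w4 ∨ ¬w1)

1

There are 2^5 = 32 truth assignments over (w1, w2, w3, w4, w5).
Split on w5. With w5 = True, the clauses containing w5 are satisfied and ¬w5 drops from the rest; 1 of the 2^4 = 16 assignments to the other variables satisfy what remains.
With w5 = False, by the same count on the reduced clause set, 0 assignments work.
(One model: w1=T, w2=T, w3=T, w4=T, w5=T.)
Total: 1 + 0 = 1.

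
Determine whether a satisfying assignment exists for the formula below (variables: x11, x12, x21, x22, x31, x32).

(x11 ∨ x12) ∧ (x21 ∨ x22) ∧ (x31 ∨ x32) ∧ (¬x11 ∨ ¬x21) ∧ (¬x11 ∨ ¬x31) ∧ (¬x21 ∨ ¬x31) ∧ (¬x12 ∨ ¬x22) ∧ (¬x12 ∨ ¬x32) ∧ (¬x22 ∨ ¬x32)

Try x11 = True.
(¬x21) alone gives x21 = False.
(x22) alone gives x22 = True.
(¬x31) alone gives x31 = False.
(x32) alone gives x32 = True.
But (¬x32) is also a unit clause — contradiction.
Backtrack on x11: now try x11 = False.
(x12) alone gives x12 = True.
(¬x22) alone gives x22 = False.
(x21) alone gives x21 = True.
(¬x31) alone gives x31 = False.
(x32) alone gives x32 = True.
But (¬x32) is also a unit clause — contradiction.
Neither x11 = True nor x11 = False works.
No assignment satisfies every clause.

Unsatisfiable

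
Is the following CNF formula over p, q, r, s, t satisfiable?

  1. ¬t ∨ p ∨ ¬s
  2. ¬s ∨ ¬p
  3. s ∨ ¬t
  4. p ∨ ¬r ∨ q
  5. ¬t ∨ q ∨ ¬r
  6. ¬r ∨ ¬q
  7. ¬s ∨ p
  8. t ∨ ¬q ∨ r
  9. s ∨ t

No, unsatisfiable

Try s = False.
From the singleton clause (¬t), t = False.
Now (t) is unsatisfied and unit — conflict.
Backtrack on s: now try s = True.
From the singleton clause (¬p), p = False.
Now (p) is unsatisfied and unit — conflict.
Either choice for s ends in contradiction.
No assignment satisfies every clause.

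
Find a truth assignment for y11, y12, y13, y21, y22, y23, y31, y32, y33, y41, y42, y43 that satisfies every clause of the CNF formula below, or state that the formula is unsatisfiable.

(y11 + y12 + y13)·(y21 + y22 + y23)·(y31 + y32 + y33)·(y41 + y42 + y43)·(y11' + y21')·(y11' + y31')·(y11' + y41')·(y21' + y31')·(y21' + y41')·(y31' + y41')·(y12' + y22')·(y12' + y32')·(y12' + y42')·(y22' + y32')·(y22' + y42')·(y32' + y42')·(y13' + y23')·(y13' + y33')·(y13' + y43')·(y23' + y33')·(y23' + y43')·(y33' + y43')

Suppose y11 = 0.
Suppose y12 = 1.
(y22') alone gives y22 = 0.
(y32') alone gives y32 = 0.
(y42') alone gives y42 = 0.
Suppose y21 = 1.
(y31') alone gives y31 = 0.
(y33) alone gives y33 = 1.
(y41') alone gives y41 = 0.
(y43) alone gives y43 = 1.
Now (y43') is unsatisfied and unit — conflict.
Undo y21 and try y21 = 0.
(y23) alone gives y23 = 1.
(y13') alone gives y13 = 0.
(y33') alone gives y33 = 0.
(y31) alone gives y31 = 1.
(y41') alone gives y41 = 0.
(y43) alone gives y43 = 1.
Now (y43') is unsatisfied and unit — conflict.
Neither y21 = 1 nor y21 = 0 works.
Undo y12 and try y12 = 0.
(y13) alone gives y13 = 1.
(y23') alone gives y23 = 0.
(y33') alone gives y33 = 0.
(y43') alone gives y43 = 0.
Suppose y21 = 1.
(y31') alone gives y31 = 0.
(y32) alone gives y32 = 1.
(y41') alone gives y41 = 0.
(y42) alone gives y42 = 1.
Now (y42') is unsatisfied and unit — conflict.
Undo y21 and try y21 = 0.
(y22) alone gives y22 = 1.
(y32') alone gives y32 = 0.
(y31) alone gives y31 = 1.
(y41') alone gives y41 = 0.
(y42) alone gives y42 = 1.
Now (y42') is unsatisfied and unit — conflict.
Neither y21 = 1 nor y21 = 0 works.
Neither y12 = 1 nor y12 = 0 works.
Undo y11 and try y11 = 1.
(y21') alone gives y21 = 0.
(y31') alone gives y31 = 0.
(y41') alone gives y41 = 0.
Suppose y22 = 1.
(y12') alone gives y12 = 0.
(y32') alone gives y32 = 0.
(y33) alone gives y33 = 1.
(y42') alone gives y42 = 0.
(y43) alone gives y43 = 1.
Now (y43') is unsatisfied and unit — conflict.
Undo y22 and try y22 = 0.
(y23) alone gives y23 = 1.
(y13') alone gives y13 = 0.
(y33') alone gives y33 = 0.
(y32) alone gives y32 = 1.
(y12') alone gives y12 = 0.
(y42') alone gives y42 = 0.
(y43) alone gives y43 = 1.
Now (y43') is unsatisfied and unit — conflict.
Neither y22 = 1 nor y22 = 0 works.
Neither y11 = 1 nor y11 = 0 works.

UNSATISFIABLE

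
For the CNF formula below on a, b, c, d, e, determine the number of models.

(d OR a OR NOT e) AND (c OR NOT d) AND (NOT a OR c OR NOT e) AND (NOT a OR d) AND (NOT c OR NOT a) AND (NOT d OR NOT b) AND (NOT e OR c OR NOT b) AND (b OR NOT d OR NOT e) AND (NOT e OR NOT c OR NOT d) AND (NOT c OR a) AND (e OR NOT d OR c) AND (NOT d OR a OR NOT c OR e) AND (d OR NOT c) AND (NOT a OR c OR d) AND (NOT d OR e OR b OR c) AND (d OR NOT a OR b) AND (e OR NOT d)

There are 2^5 = 32 truth assignments over (a, b, c, d, e).
Split on a. With a = true, the clauses containing a are satisfied and NOT a drops from the rest; 0 of the 2^4 = 16 assignments to the other variables satisfy what remains.
With a = false, by the same count on the reduced clause set, 2 assignments work.
Total: 0 + 2 = 2.

2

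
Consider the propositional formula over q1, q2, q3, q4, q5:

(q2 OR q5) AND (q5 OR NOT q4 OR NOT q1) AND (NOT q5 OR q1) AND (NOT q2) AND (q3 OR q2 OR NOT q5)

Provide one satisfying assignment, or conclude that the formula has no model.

Unit clause (NOT q2) forces q2 = false.
Unit clause (q5) forces q5 = true.
Unit clause (q1) forces q1 = true.
Unit clause (q3) forces q3 = true.
All clauses hold; q4 can take either value.

q1=true; q2=false; q3=true; q4=false; q5=true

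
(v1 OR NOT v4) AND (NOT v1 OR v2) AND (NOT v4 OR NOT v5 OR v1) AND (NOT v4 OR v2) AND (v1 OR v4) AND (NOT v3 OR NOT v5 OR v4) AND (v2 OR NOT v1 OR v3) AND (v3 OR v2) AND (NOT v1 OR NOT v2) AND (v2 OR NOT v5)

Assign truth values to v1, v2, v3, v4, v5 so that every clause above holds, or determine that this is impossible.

UNSATISFIABLE

Case v1 = true:
(v2) alone gives v2 = true.
But (NOT v2) is also a unit clause — contradiction.
So v1 must be the other value — set v1 = false.
(NOT v4) alone gives v4 = false.
But (v4) is also a unit clause — contradiction.
Both values of v1 lead to a conflict.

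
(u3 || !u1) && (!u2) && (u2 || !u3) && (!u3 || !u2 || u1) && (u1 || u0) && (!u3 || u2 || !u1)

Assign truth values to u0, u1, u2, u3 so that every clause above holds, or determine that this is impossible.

The clause (!u2) is unit, so u2 = false.
The clause (!u3) is unit, so u3 = false.
The clause (!u1) is unit, so u1 = false.
The clause (u0) is unit, so u0 = true.
This assignment satisfies each clause.

u0 ↦ true; u1 ↦ false; u2 ↦ false; u3 ↦ false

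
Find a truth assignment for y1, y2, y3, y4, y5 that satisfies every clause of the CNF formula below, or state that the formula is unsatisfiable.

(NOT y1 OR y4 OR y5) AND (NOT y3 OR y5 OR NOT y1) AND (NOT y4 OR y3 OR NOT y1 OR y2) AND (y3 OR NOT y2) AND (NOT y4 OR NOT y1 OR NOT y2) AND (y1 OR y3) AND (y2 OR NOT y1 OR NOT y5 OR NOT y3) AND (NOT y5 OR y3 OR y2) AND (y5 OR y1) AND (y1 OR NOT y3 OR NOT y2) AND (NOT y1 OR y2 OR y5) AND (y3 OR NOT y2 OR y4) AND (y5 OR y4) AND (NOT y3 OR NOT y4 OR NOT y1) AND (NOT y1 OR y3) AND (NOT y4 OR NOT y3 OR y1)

Try y3 = true.
Try y5 = true.
Try y2 = false.
The clause (NOT y1) is unit, so y1 = false.
The clause (NOT y4) is unit, so y4 = false.
All clauses are satisfied.

y1 ↦ false, y2 ↦ false, y3 ↦ true, y4 ↦ false, y5 ↦ true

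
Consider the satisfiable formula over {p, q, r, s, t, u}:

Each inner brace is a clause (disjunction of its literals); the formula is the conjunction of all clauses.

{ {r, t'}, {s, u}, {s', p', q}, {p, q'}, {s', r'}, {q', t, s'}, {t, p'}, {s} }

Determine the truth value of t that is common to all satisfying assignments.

False

Suppose t = 1.
The clause (r) is unit, so r = 1.
The clause (s') is unit, so s = 0.
That conflicts with the unit clause (s).
So every satisfying assignment has t = False.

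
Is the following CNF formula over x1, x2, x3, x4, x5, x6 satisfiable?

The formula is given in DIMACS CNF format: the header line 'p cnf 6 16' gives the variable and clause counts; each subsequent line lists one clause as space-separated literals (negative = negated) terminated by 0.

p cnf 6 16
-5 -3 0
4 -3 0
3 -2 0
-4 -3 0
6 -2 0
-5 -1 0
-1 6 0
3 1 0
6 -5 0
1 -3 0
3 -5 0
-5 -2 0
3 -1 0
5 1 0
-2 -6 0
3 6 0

Unsatisfiable

Case x5 = False:
The clause (x1) is unit, so x1 = True.
The clause (x6) is unit, so x6 = True.
The clause (x3) is unit, so x3 = True.
The clause (x4) is unit, so x4 = True.
But (¬x4) is also a unit clause — contradiction.
Undo x5 and try x5 = True.
The clause (¬x3) is unit, so x3 = False.
But (x3) is also a unit clause — contradiction.
Neither x5 = True nor x5 = False works.
No assignment satisfies every clause.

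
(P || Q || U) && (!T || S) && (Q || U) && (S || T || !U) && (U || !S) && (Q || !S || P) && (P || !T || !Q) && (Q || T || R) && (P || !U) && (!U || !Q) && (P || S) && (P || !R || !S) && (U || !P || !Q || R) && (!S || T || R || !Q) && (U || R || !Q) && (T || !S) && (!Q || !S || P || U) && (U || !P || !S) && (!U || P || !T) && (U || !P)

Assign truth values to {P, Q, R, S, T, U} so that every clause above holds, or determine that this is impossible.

P ↦ true, Q ↦ false, R ↦ false, S ↦ true, T ↦ true, U ↦ true

Case T = true:
From the singleton clause (S), S = true.
From the singleton clause (U), U = true.
From the singleton clause (P), P = true.
From the singleton clause (!Q), Q = false.
No clause remains; R is free.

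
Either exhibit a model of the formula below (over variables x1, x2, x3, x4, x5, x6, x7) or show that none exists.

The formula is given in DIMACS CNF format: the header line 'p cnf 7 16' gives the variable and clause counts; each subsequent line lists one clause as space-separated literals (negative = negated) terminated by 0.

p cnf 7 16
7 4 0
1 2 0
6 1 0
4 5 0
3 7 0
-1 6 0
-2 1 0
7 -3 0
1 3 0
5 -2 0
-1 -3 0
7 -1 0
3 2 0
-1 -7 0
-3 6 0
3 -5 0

Try x7 = True.
(¬x1) alone gives x1 = False.
(x2) alone gives x2 = True.
Now (¬x2) is unsatisfied and unit — conflict.
Undo x7 and try x7 = False.
(x4) alone gives x4 = True.
(x3) alone gives x3 = True.
Now (¬x3) is unsatisfied and unit — conflict.
Neither x7 = True nor x7 = False works.

UNSATISFIABLE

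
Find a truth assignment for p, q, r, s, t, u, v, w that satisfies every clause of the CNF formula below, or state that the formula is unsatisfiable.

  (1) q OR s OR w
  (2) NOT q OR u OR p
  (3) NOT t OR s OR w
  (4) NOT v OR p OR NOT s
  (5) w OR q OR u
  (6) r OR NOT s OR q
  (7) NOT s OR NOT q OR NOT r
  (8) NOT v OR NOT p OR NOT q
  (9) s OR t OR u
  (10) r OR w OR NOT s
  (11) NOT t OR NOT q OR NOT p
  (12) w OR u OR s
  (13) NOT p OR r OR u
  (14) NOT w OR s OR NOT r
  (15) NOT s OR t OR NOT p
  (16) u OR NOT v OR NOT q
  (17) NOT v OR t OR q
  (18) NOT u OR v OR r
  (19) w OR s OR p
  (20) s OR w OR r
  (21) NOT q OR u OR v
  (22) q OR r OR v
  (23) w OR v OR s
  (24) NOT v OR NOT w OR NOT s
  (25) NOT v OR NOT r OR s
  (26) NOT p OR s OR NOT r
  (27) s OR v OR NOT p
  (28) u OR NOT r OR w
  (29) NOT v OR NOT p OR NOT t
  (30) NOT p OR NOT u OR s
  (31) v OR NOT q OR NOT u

Suppose q = false.
Suppose s = true.
Unit clause (r) forces r = true.
Suppose v = false.
Suppose w = false.
Unit clause (u) forces u = true.
Suppose t = true.
Every clause is now satisfied; p is unconstrained.

p=false; q=false; r=true; s=true; t=true; u=true; v=false; w=false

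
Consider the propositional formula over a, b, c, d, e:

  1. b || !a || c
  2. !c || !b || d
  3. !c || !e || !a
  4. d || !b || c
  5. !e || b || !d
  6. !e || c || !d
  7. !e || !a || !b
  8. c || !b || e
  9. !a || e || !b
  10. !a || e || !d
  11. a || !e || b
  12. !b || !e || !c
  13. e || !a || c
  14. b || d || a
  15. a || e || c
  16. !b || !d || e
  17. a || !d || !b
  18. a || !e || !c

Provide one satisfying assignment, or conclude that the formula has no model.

a: false; b: false; c: true; d: true; e: false

Try b = false.
Try a = false.
The clause (!e) is unit, so e = false.
The clause (d) is unit, so d = true.
The clause (c) is unit, so c = true.
Every clause now holds.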